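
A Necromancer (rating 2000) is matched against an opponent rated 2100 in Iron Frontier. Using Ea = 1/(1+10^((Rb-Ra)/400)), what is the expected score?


Elo expected score: Ea = 1/(1 + 10^((Rb-Ra)/400))
Rb - Ra = 2100 - 2000 = 100
(Rb-Ra)/400 = 100/400 = 0.25
10^0.25 = 1.778279
Ea = 1/(1 + 1.778279) = 1/2.778279 = 0.3599

0.3599


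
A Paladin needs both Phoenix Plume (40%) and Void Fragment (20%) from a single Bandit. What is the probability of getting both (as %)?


For independent events, P(both) = P(A) * P(B)
= 40% * 20%
= 800 / 100 %
= 8.0%

8.0%


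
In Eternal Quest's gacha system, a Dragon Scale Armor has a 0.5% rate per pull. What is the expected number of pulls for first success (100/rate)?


Expected pulls for a geometric distribution = 1/p = 100 / rate%
= 100 / 0.5
= 200.0

200.0 pulls


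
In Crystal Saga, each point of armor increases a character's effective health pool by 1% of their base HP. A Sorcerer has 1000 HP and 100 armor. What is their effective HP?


EHP = 1000 * (1 + 100/100)
= 1000 * (1 + 1.0)
= 1000 * 2.0
= 2000.0

2000.0 EHP


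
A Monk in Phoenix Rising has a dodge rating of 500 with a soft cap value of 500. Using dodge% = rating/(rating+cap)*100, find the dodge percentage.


dodge% = 500 / (500 + 500) * 100
= 500 / 1000 * 100
= 0.5 * 100
= 50.00%

50.00%


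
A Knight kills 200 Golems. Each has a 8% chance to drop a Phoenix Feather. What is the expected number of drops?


Expected drops = kills * (drop_rate / 100)
= 200 * (8 / 100)
= 200 * 0.08
= 16.0

16.0 drops


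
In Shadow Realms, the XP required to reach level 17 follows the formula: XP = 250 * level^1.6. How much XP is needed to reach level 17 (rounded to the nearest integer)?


XP = 250 * level^1.6
Substitute level = 17:
XP = 250 * 17^1.6
= 250 * 93.0504
= 23263

23263 XP


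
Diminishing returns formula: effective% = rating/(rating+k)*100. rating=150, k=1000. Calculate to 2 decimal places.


effective% = rating / (rating + k) * 100
= 150 / (150 + 1000) * 100
= 150 / 1150 * 100
= 0.130435 * 100
= 13.04%

13.04%


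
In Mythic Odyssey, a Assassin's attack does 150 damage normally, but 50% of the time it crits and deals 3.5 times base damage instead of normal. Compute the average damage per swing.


E[dmg] = base * (1 + crit_chance * (crit_mult - 1))
cc as decimal = 50/100 = 0.5
cm - 1 = 3.5 - 1 = 2.5
Bonus factor = 0.5 * 2.5 = 1.25
Total multiplier = 1 + 1.25 = 2.25
Expected damage = 150 * 2.25 = 337.50

337.50 damage


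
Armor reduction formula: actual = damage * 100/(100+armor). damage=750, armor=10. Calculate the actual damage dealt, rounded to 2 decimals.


actual = 750 * 100 / (100 + 10)
= 750 * 100 / 110
= 75000 / 110
= 681.82

681.82 damage


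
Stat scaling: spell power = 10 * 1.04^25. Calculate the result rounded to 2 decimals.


value = base * growth^level
= 10 * 1.04^25
= 10 * 2.665836
= 26.66

26.66 spell power


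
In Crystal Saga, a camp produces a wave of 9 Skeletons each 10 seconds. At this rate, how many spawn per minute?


Spawns per minute = count * (60 / interval)
= 9 * (60 / 10)
= 9 * 6.0
= 54.0

54.0 per minute


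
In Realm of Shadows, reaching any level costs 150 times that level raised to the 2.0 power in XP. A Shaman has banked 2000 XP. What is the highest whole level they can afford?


XP = 150 * level^2.0, so level = (XP / 150)^(1/2.0)
= (2000 / 150)^(1/2.0)
= 13.3333^0.5
= 3.6515
Floor: level = 3

level 3


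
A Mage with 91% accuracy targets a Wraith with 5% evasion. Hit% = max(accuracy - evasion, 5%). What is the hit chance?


accuracy - evasion = 91 - 5 = 86
Apply floor: max(86, 5) = 86
Hit chance = 86%

86%


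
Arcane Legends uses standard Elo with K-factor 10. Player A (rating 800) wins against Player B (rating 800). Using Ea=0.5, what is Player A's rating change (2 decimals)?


Elo update: delta = K * (S - Ea), where S = 1 (wins)
S - Ea = 1 - 0.5 = 0.5
Rating change = 10 * 0.5
= 5.00

5.00 rating points


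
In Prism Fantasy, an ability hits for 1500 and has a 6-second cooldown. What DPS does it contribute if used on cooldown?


DPS = damage / cooldown
= 1500 / 6
= 250.00

250.00 DPS


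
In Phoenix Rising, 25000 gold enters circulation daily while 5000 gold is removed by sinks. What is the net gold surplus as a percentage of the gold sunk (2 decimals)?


Net gold = 25000 - 5000 = 20000
Inflation rate = net / sunk * 100 = 20000 / 5000 * 100
= 4.0 * 100
= 400.00%

400.00%


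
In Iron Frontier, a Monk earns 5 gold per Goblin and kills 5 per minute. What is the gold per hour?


Gold per minute = 5 * 5 = 25
Gold per hour = 25 * 60 = 1500

1500 gold/hour


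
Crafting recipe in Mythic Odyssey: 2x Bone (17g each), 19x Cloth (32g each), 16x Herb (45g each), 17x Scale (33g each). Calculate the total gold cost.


Cost breakdown:
  Bone: 2 * 17 = 34
  Cloth: 19 * 32 = 608
  Herb: 16 * 45 = 720
  Scale: 17 * 33 = 561
Total = 34 + 608 + 720 + 561 = 1923

1923 gold


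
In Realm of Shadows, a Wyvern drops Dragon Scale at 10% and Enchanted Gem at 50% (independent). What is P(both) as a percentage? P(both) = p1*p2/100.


For independent events, P(both) = P(A) * P(B)
= 10% * 50%
= 500 / 100 %
= 5.0%

5.0%


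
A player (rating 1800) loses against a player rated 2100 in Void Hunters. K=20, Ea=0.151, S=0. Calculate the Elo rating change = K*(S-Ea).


Elo update: delta = K * (S - Ea), where S = 0 (loses)
S - Ea = 0 - 0.151 = -0.151
Rating change = 20 * -0.151
= -3.02

-3.02 rating points


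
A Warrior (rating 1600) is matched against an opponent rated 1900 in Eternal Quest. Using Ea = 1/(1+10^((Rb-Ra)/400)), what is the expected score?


Elo expected score: Ea = 1/(1 + 10^((Rb-Ra)/400))
Rb - Ra = 1900 - 1600 = 300
(Rb-Ra)/400 = 300/400 = 0.75
10^0.75 = 5.623413
Ea = 1/(1 + 5.623413) = 1/6.623413 = 0.1510

0.1510


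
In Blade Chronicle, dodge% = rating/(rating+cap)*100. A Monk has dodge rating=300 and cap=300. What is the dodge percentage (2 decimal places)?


dodge% = 300 / (300 + 300) * 100
= 300 / 600 * 100
= 0.5 * 100
= 50.00%

50.00%


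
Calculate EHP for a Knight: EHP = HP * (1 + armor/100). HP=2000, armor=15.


EHP = 2000 * (1 + 15/100)
= 2000 * (1 + 0.15)
= 2000 * 1.15
= 2300.0

2300.0 EHP


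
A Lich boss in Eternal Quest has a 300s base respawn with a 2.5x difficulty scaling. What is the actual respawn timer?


Respawn time = base * multiplier
= 300 * 2.5
= 750.0 seconds

750.0 seconds


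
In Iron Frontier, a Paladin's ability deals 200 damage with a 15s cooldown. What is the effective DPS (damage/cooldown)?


DPS = damage / cooldown
= 200 / 15
= 13.33

13.33 DPS


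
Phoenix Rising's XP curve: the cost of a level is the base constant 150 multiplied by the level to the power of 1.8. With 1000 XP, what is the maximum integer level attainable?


XP = 150 * level^1.8, so level = (XP / 150)^(1/1.8)
= (1000 / 150)^(1/1.8)
= 6.6667^0.5556
= 2.869
Floor: level = 2

level 2


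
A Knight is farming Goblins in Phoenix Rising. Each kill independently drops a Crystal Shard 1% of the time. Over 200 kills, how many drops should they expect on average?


Expected drops = kills * (drop_rate / 100)
= 200 * (1 / 100)
= 200 * 0.01
= 2.0

2.0 drops


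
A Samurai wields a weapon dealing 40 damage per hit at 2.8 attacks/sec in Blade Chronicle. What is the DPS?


DPS = damage * attack_speed
= 40 * 2.8
= 112.0

112.0 DPS


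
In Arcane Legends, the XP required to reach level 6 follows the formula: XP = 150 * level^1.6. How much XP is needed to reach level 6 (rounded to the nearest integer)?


XP = 150 * level^1.6
Substitute level = 6:
XP = 150 * 6^1.6
= 150 * 17.5809
= 2637

2637 XP


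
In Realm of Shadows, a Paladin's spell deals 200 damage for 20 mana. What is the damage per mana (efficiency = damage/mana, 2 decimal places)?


Efficiency = damage / mana
= 200 / 20
= 10.00

10.00 dmg/mana


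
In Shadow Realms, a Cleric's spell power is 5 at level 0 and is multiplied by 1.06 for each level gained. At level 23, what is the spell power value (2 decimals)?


value = base * growth^level
= 5 * 1.06^23
= 5 * 3.81975
= 19.10

19.10 spell power


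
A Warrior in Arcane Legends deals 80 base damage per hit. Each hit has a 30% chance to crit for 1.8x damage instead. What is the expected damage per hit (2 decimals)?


E[dmg] = base * (1 + crit_chance * (crit_mult - 1))
cc as decimal = 30/100 = 0.3
cm - 1 = 1.8 - 1 = 0.8
Bonus factor = 0.3 * 0.8 = 0.24
Total multiplier = 1 + 0.24 = 1.24
Expected damage = 80 * 1.24 = 99.20

99.20 damage


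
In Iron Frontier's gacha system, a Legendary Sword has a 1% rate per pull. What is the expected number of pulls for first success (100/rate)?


Expected pulls for a geometric distribution = 1/p = 100 / rate%
= 100 / 1
= 100.0

100.0 pulls


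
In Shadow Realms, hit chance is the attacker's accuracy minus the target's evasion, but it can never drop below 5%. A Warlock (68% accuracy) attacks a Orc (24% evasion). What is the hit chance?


accuracy - evasion = 68 - 24 = 44
Apply floor: max(44, 5) = 44
Hit chance = 44%

44%


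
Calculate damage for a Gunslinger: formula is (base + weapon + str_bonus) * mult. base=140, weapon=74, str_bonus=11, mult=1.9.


Sum base + weapon + str = 140 + 74 + 11 = 225
Multiply by 1.9:
225 * 1.9 = 427.5

427.5 damage


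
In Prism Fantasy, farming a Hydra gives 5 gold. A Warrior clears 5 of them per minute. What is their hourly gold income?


Gold per minute = 5 * 5 = 25
Gold per hour = 25 * 60 = 1500

1500 gold/hour


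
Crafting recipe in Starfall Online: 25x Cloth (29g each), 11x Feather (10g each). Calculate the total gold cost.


Cost breakdown:
  Cloth: 25 * 29 = 725
  Feather: 11 * 10 = 110
Total = 725 + 110 = 835

835 gold


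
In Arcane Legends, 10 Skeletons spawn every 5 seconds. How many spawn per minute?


Spawns per minute = count * (60 / interval)
= 10 * (60 / 5)
= 10 * 12.0
= 120.0

120.0 per minute


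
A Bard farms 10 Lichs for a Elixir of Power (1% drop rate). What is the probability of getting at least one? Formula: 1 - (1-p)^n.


P(at least one) = 1 - P(none) = 1 - (1-p)^n
p = 1/100 = 0.01
1 - p = 0.99
(1 - p)^10 = 0.99^10 = 0.904382
P(at least one) = 1 - 0.904382 = 0.0956

0.0956


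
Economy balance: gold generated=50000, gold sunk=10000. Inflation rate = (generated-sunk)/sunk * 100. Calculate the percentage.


Net gold = 50000 - 10000 = 40000
Inflation rate = net / sunk * 100 = 40000 / 10000 * 100
= 4.0 * 100
= 400.00%

400.00%


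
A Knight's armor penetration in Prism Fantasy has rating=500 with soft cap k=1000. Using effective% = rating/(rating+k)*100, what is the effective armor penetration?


effective% = rating / (rating + k) * 100
= 500 / (500 + 1000) * 100
= 500 / 1500 * 100
= 0.333333 * 100
= 33.33%

33.33%


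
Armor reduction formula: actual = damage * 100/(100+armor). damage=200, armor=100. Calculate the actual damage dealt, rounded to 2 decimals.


actual = 200 * 100 / (100 + 100)
= 200 * 100 / 200
= 20000 / 200
= 100.00

100.00 damage


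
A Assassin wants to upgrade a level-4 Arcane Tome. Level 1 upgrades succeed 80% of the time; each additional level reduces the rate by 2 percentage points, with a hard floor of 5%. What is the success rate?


raw_rate = 80 - 2 * (4 - 1)
= 80 - 2 * 3
= 80 - 6
= 74
Apply floor: max(74, 5) = 74%

74%


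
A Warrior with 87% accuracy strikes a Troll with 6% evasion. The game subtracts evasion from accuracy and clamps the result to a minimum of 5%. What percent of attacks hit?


accuracy - evasion = 87 - 6 = 81
Apply floor: max(81, 5) = 81
Hit chance = 81%

81%


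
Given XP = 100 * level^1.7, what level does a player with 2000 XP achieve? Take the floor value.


XP = 100 * level^1.7, so level = (XP / 100)^(1/1.7)
= (2000 / 100)^(1/1.7)
= 20.0^0.5882
= 5.8252
Floor: level = 5

level 5


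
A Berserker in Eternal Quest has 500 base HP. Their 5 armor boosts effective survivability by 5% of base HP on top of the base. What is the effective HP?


EHP = 500 * (1 + 5/100)
= 500 * (1 + 0.05)
= 500 * 1.05
= 525.0

525.0 EHP


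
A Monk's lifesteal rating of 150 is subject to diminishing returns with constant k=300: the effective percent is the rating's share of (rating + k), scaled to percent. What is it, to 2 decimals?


effective% = rating / (rating + k) * 100
= 150 / (150 + 300) * 100
= 150 / 450 * 100
= 0.333333 * 100
= 33.33%

33.33%


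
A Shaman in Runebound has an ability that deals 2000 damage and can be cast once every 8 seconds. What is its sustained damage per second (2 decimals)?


DPS = damage / cooldown
= 2000 / 8
= 250.00

250.00 DPS


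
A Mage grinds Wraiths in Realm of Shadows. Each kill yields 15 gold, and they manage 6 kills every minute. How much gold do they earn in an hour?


Gold per minute = 15 * 6 = 90
Gold per hour = 90 * 60 = 5400

5400 gold/hour


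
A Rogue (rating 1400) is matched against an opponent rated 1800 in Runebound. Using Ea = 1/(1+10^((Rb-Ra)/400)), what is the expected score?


Elo expected score: Ea = 1/(1 + 10^((Rb-Ra)/400))
Rb - Ra = 1800 - 1400 = 400
(Rb-Ra)/400 = 400/400 = 1.0
10^1.0 = 10.0
Ea = 1/(1 + 10.0) = 1/11.0 = 0.0909

0.0909


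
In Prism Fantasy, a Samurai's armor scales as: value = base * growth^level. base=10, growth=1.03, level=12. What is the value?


value = base * growth^level
= 10 * 1.03^12
= 10 * 1.425761
= 14.26

14.26 armor


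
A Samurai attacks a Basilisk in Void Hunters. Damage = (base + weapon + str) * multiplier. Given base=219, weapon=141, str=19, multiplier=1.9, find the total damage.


Sum base + weapon + str = 219 + 141 + 19 = 379
Multiply by 1.9:
379 * 1.9 = 720.1

720.1 damage


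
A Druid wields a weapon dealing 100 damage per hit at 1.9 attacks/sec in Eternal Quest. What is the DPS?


DPS = damage * attack_speed
= 100 * 1.9
= 190.0

190.0 DPS


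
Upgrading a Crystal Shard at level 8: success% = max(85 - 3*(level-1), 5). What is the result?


raw_rate = 85 - 3 * (8 - 1)
= 85 - 3 * 7
= 85 - 21
= 64
Apply floor: max(64, 5) = 64%

64%


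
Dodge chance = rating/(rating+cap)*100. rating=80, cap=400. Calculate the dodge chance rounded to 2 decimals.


dodge% = 80 / (80 + 400) * 100
= 80 / 480 * 100
= 0.166667 * 100
= 16.67%

16.67%


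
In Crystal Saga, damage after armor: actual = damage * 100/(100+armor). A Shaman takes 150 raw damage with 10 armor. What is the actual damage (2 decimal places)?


actual = 150 * 100 / (100 + 10)
= 150 * 100 / 110
= 15000 / 110
= 136.36

136.36 damage


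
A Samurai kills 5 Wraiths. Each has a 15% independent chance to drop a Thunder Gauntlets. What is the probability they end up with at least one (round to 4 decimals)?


P(at least one) = 1 - P(none) = 1 - (1-p)^n
p = 15/100 = 0.15
1 - p = 0.85
(1 - p)^5 = 0.85^5 = 0.443705
P(at least one) = 1 - 0.443705 = 0.5563

0.5563


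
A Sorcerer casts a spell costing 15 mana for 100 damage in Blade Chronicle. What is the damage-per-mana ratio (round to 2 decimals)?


Efficiency = damage / mana
= 100 / 15
= 6.67

6.67 dmg/mana


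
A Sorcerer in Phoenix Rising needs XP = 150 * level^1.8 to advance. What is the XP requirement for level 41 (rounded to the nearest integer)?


XP = 150 * level^1.8
Substitute level = 41:
XP = 150 * 41^1.8
= 150 * 799.8544
= 119978

119978 XP


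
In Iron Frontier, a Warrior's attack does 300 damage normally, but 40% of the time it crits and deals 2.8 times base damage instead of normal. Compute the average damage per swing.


E[dmg] = base * (1 + crit_chance * (crit_mult - 1))
cc as decimal = 40/100 = 0.4
cm - 1 = 2.8 - 1 = 1.8
Bonus factor = 0.4 * 1.8 = 0.72
Total multiplier = 1 + 0.72 = 1.72
Expected damage = 300 * 1.72 = 516.00

516.00 damage


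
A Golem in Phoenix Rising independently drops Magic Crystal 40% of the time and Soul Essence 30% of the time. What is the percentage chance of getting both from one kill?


For independent events, P(both) = P(A) * P(B)
= 40% * 30%
= 1200 / 100 %
= 12.0%

12.0%


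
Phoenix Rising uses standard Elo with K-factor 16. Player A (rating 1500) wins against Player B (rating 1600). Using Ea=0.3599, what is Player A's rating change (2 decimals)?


Elo update: delta = K * (S - Ea), where S = 1 (wins)
S - Ea = 1 - 0.3599 = 0.6401
Rating change = 16 * 0.6401
= 10.24

10.24 rating points


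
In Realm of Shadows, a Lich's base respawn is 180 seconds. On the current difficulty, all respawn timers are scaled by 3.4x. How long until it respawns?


Respawn time = base * multiplier
= 180 * 3.4
= 612.0 seconds

612.0 seconds


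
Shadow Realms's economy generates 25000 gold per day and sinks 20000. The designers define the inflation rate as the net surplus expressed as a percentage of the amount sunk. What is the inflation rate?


Net gold = 25000 - 20000 = 5000
Inflation rate = net / sunk * 100 = 5000 / 20000 * 100
= 0.25 * 100
= 25.00%

25.00%


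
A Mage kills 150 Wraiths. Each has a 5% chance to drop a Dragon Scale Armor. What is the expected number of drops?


Expected drops = kills * (drop_rate / 100)
= 150 * (5 / 100)
= 150 * 0.05
= 7.5

7.5 drops


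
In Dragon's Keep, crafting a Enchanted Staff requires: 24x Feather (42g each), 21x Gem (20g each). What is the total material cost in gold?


Cost breakdown:
  Feather: 24 * 42 = 1008
  Gem: 21 * 20 = 420
Total = 1008 + 420 = 1428

1428 gold


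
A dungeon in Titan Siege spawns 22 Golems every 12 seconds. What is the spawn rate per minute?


Spawns per minute = count * (60 / interval)
= 22 * (60 / 12)
= 22 * 5.0
= 110.0

110.0 per minute


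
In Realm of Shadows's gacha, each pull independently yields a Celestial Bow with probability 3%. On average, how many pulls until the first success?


Expected pulls for a geometric distribution = 1/p = 100 / rate%
= 100 / 3
= 33.33

33.33 pulls


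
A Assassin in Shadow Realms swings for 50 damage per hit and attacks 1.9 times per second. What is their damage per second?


DPS = damage * attack_speed
= 50 * 1.9
= 95.0

95.0 DPS


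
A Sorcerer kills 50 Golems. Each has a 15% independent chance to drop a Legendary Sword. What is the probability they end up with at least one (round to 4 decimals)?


P(at least one) = 1 - P(none) = 1 - (1-p)^n
p = 15/100 = 0.15
1 - p = 0.85
(1 - p)^50 = 0.85^50 = 0.000296
P(at least one) = 1 - 0.000296 = 0.9997

0.9997


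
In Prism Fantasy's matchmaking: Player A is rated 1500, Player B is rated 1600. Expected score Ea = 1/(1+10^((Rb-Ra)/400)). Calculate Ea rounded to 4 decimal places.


Elo expected score: Ea = 1/(1 + 10^((Rb-Ra)/400))
Rb - Ra = 1600 - 1500 = 100
(Rb-Ra)/400 = 100/400 = 0.25
10^0.25 = 1.778279
Ea = 1/(1 + 1.778279) = 1/2.778279 = 0.3599

0.3599


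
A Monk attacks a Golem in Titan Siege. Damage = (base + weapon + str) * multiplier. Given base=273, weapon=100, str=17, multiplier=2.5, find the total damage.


Sum base + weapon + str = 273 + 100 + 17 = 390
Multiply by 2.5:
390 * 2.5 = 975.0

975.0 damage


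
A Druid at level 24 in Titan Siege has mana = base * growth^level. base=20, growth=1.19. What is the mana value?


value = base * growth^level
= 20 * 1.19^24
= 20 * 65.031994
= 1300.64

1300.64 mana


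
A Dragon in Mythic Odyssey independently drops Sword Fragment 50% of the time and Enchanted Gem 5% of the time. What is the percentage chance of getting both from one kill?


For independent events, P(both) = P(A) * P(B)
= 50% * 5%
= 250 / 100 %
= 2.5%

2.5%


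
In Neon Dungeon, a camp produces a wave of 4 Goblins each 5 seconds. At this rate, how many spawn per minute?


Spawns per minute = count * (60 / interval)
= 4 * (60 / 5)
= 4 * 12.0
= 48.0

48.0 per minute


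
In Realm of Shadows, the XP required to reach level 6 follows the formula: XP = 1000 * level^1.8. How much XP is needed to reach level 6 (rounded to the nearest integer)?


XP = 1000 * level^1.8
Substitute level = 6:
XP = 1000 * 6^1.8
= 1000 * 25.1578
= 25158

25158 XP


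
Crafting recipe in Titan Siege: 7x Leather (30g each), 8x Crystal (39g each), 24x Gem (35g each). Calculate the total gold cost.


Cost breakdown:
  Leather: 7 * 30 = 210
  Crystal: 8 * 39 = 312
  Gem: 24 * 35 = 840
Total = 210 + 312 + 840 = 1362

1362 gold


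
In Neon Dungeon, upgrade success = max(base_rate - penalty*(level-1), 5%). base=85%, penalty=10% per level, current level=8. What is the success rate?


raw_rate = 85 - 10 * (8 - 1)
= 85 - 10 * 7
= 85 - 70
= 15
Apply floor: max(15, 5) = 15%

15%


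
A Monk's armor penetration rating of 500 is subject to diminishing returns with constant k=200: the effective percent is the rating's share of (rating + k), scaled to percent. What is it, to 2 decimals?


effective% = rating / (rating + k) * 100
= 500 / (500 + 200) * 100
= 500 / 700 * 100
= 0.714286 * 100
= 71.43%

71.43%


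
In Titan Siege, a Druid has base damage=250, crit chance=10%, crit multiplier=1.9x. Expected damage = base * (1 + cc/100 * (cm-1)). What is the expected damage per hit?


E[dmg] = base * (1 + crit_chance * (crit_mult - 1))
cc as decimal = 10/100 = 0.1
cm - 1 = 1.9 - 1 = 0.9
Bonus factor = 0.1 * 0.9 = 0.09
Total multiplier = 1 + 0.09 = 1.09
Expected damage = 250 * 1.09 = 272.50

272.50 damage


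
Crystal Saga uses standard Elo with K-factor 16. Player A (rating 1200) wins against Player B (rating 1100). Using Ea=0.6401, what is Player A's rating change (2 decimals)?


Elo update: delta = K * (S - Ea), where S = 1 (wins)
S - Ea = 1 - 0.6401 = 0.3599
Rating change = 16 * 0.3599
= 5.76

5.76 rating points


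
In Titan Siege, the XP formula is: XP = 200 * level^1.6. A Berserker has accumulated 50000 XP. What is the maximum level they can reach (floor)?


XP = 200 * level^1.6, so level = (XP / 200)^(1/1.6)
= (50000 / 200)^(1/1.6)
= 250.0^0.625
= 31.5292
Floor: level = 31

level 31


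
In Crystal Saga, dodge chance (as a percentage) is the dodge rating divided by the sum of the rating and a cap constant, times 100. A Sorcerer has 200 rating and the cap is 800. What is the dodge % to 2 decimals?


dodge% = 200 / (200 + 800) * 100
= 200 / 1000 * 100
= 0.2 * 100
= 20.00%

20.00%


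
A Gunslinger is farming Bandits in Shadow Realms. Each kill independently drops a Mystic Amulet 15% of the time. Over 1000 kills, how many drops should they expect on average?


Expected drops = kills * (drop_rate / 100)
= 1000 * (15 / 100)
= 1000 * 0.15
= 150.0

150.0 drops


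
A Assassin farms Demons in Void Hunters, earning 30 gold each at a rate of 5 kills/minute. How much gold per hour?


Gold per minute = 30 * 5 = 150
Gold per hour = 150 * 60 = 9000

9000 gold/hour


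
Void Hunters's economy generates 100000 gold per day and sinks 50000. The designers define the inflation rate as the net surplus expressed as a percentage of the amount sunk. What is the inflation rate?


Net gold = 100000 - 50000 = 50000
Inflation rate = net / sunk * 100 = 50000 / 50000 * 100
= 1.0 * 100
= 100.00%

100.00%


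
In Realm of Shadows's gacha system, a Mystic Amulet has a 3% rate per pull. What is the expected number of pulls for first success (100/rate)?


Expected pulls for a geometric distribution = 1/p = 100 / rate%
= 100 / 3
= 33.33

33.33 pulls


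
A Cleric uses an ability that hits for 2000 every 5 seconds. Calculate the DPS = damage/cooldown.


DPS = damage / cooldown
= 2000 / 5
= 400.00

400.00 DPS


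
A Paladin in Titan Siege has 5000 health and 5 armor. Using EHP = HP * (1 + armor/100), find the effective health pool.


EHP = 5000 * (1 + 5/100)
= 5000 * (1 + 0.05)
= 5000 * 1.05
= 5250.0

5250.0 EHP


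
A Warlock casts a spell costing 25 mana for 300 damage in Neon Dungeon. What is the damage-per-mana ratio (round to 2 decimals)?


Efficiency = damage / mana
= 300 / 25
= 12.00

12.00 dmg/mana


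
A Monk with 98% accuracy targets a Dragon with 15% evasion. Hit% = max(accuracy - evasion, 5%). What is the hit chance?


accuracy - evasion = 98 - 15 = 83
Apply floor: max(83, 5) = 83
Hit chance = 83%

83%


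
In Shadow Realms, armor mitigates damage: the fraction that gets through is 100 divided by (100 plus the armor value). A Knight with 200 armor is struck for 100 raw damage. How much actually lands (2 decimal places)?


actual = 100 * 100 / (100 + 200)
= 100 * 100 / 300
= 10000 / 300
= 33.33

33.33 damage


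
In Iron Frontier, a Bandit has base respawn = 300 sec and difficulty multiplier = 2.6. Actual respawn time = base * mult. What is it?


Respawn time = base * multiplier
= 300 * 2.6
= 780.0 seconds

780.0 seconds


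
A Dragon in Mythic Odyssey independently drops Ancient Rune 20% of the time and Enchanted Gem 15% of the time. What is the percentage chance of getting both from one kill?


For independent events, P(both) = P(A) * P(B)
= 20% * 15%
= 300 / 100 %
= 3.0%

3.0%


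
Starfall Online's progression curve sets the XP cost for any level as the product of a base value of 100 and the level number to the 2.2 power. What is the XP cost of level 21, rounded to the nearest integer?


XP = 100 * level^2.2
Substitute level = 21:
XP = 100 * 21^2.2
= 100 * 810.7416
= 81074

81074 XP


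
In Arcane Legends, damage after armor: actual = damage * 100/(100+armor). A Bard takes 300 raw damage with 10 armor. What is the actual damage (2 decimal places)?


actual = 300 * 100 / (100 + 10)
= 300 * 100 / 110
= 30000 / 110
= 272.73

272.73 damage


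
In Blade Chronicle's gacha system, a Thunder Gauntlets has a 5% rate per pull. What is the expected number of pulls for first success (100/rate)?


Expected pulls for a geometric distribution = 1/p = 100 / rate%
= 100 / 5
= 20.0

20.0 pulls


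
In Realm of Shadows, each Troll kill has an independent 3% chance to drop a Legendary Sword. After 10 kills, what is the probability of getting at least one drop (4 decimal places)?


P(at least one) = 1 - P(none) = 1 - (1-p)^n
p = 3/100 = 0.03
1 - p = 0.97
(1 - p)^10 = 0.97^10 = 0.737424
P(at least one) = 1 - 0.737424 = 0.2626

0.2626


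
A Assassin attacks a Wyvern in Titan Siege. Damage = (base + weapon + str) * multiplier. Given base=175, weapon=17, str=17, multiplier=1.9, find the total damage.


Sum base + weapon + str = 175 + 17 + 17 = 209
Multiply by 1.9:
209 * 1.9 = 397.1

397.1 damage


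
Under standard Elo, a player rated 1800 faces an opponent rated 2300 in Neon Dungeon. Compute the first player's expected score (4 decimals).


Elo expected score: Ea = 1/(1 + 10^((Rb-Ra)/400))
Rb - Ra = 2300 - 1800 = 500
(Rb-Ra)/400 = 500/400 = 1.25
10^1.25 = 17.782794
Ea = 1/(1 + 17.782794) = 1/18.782794 = 0.0532

0.0532


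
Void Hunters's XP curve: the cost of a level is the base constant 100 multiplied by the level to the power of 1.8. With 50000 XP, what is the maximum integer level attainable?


XP = 100 * level^1.8, so level = (XP / 100)^(1/1.8)
= (50000 / 100)^(1/1.8)
= 500.0^0.5556
= 31.5811
Floor: level = 31

level 31


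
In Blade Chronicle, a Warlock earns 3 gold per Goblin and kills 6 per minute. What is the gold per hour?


Gold per minute = 3 * 6 = 18
Gold per hour = 18 * 60 = 1080

1080 gold/hour


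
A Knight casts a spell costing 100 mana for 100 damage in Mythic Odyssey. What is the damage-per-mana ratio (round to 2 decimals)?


Efficiency = damage / mana
= 100 / 100
= 1.00

1.00 dmg/mana


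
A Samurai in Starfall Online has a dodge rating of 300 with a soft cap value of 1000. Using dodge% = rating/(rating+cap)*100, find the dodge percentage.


dodge% = 300 / (300 + 1000) * 100
= 300 / 1300 * 100
= 0.230769 * 100
= 23.08%

23.08%


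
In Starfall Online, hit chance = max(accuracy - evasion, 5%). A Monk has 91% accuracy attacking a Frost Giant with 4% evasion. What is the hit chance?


accuracy - evasion = 91 - 4 = 87
Apply floor: max(87, 5) = 87
Hit chance = 87%

87%


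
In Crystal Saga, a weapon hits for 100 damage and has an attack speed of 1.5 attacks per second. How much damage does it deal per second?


DPS = damage * attack_speed
= 100 * 1.5
= 150.0

150.0 DPS


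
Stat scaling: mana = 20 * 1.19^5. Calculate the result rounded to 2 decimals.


value = base * growth^level
= 20 * 1.19^5
= 20 * 2.386354
= 47.73

47.73 mana


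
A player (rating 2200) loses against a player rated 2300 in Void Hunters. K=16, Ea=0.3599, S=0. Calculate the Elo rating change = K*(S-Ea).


Elo update: delta = K * (S - Ea), where S = 0 (loses)
S - Ea = 0 - 0.3599 = -0.3599
Rating change = 16 * -0.3599
= -5.76

-5.76 rating points


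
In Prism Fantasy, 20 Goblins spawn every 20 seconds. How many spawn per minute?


Spawns per minute = count * (60 / interval)
= 20 * (60 / 20)
= 20 * 3.0
= 60.0

60.0 per minute


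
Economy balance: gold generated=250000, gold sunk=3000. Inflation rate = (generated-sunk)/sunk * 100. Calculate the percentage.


Net gold = 250000 - 3000 = 247000
Inflation rate = net / sunk * 100 = 247000 / 3000 * 100
= 82.333333 * 100
= 8233.33%

8233.33%


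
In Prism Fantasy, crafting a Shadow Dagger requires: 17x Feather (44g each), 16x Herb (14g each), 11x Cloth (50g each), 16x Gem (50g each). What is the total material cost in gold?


Cost breakdown:
  Feather: 17 * 44 = 748
  Herb: 16 * 14 = 224
  Cloth: 11 * 50 = 550
  Gem: 16 * 50 = 800
Total = 748 + 224 + 550 + 800 = 2322

2322 gold


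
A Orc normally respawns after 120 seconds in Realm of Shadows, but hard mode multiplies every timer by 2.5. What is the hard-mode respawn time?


Respawn time = base * multiplier
= 120 * 2.5
= 300.0 seconds

300.0 seconds


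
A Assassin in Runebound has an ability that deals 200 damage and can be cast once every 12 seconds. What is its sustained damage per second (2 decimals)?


DPS = damage / cooldown
= 200 / 12
= 16.67

16.67 DPS


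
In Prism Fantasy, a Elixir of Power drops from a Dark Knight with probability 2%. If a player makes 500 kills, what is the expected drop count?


Expected drops = kills * (drop_rate / 100)
= 500 * (2 / 100)
= 500 * 0.02
= 10.0

10.0 drops


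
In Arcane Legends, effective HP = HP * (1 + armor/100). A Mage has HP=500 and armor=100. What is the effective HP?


EHP = 500 * (1 + 100/100)
= 500 * (1 + 1.0)
= 500 * 2.0
= 1000.0

1000.0 EHP


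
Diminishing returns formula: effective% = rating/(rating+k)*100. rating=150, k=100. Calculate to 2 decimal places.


effective% = rating / (rating + k) * 100
= 150 / (150 + 100) * 100
= 150 / 250 * 100
= 0.6 * 100
= 60.00%

60.00%


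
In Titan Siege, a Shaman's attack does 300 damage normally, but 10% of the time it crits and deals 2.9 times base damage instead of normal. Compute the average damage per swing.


E[dmg] = base * (1 + crit_chance * (crit_mult - 1))
cc as decimal = 10/100 = 0.1
cm - 1 = 2.9 - 1 = 1.9
Bonus factor = 0.1 * 1.9 = 0.19
Total multiplier = 1 + 0.19 = 1.19
Expected damage = 300 * 1.19 = 357.00

357.00 damage


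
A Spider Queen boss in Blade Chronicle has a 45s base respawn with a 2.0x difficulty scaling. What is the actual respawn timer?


Respawn time = base * multiplier
= 45 * 2.0
= 90.0 seconds

90.0 seconds


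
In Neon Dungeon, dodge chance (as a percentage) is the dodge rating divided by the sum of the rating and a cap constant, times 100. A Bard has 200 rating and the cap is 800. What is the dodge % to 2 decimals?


dodge% = 200 / (200 + 800) * 100
= 200 / 1000 * 100
= 0.2 * 100
= 20.00%

20.00%


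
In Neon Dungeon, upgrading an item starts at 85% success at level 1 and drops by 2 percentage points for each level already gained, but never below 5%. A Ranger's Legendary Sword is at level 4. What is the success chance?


raw_rate = 85 - 2 * (4 - 1)
= 85 - 2 * 3
= 85 - 6
= 79
Apply floor: max(79, 5) = 79%

79%


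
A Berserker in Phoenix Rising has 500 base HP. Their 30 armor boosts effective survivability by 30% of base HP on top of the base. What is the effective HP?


EHP = 500 * (1 + 30/100)
= 500 * (1 + 0.3)
= 500 * 1.3
= 650.0

650.0 EHP


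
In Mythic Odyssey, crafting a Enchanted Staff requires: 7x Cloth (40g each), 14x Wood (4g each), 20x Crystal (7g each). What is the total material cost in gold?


Cost breakdown:
  Cloth: 7 * 40 = 280
  Wood: 14 * 4 = 56
  Crystal: 20 * 7 = 140
Total = 280 + 56 + 140 = 476

476 gold


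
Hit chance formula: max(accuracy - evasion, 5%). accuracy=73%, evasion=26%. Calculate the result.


accuracy - evasion = 73 - 26 = 47
Apply floor: max(47, 5) = 47
Hit chance = 47%

47%


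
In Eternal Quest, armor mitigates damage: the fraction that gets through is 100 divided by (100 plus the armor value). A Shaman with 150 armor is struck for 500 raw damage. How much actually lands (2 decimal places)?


actual = 500 * 100 / (100 + 150)
= 500 * 100 / 250
= 50000 / 250
= 200.00

200.00 damage


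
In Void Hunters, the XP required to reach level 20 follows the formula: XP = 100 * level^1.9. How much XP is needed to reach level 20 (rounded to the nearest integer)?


XP = 100 * level^1.9
Substitute level = 20:
XP = 100 * 20^1.9
= 100 * 296.4538
= 29645

29645 XP


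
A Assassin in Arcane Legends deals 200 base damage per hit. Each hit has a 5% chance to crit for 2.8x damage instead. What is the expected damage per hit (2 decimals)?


E[dmg] = base * (1 + crit_chance * (crit_mult - 1))
cc as decimal = 5/100 = 0.05
cm - 1 = 2.8 - 1 = 1.8
Bonus factor = 0.05 * 1.8 = 0.09
Total multiplier = 1 + 0.09 = 1.09
Expected damage = 200 * 1.09 = 218.00

218.00 damage


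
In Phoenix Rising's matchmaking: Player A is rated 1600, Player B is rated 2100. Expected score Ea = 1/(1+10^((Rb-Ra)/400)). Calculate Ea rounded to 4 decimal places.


Elo expected score: Ea = 1/(1 + 10^((Rb-Ra)/400))
Rb - Ra = 2100 - 1600 = 500
(Rb-Ra)/400 = 500/400 = 1.25
10^1.25 = 17.782794
Ea = 1/(1 + 17.782794) = 1/18.782794 = 0.0532

0.0532


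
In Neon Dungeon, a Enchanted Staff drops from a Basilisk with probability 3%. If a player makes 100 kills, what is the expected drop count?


Expected drops = kills * (drop_rate / 100)
= 100 * (3 / 100)
= 100 * 0.03
= 3.0

3.0 drops


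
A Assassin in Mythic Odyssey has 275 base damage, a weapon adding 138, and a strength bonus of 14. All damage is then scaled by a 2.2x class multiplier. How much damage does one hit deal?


Sum base + weapon + str = 275 + 138 + 14 = 427
Multiply by 2.2:
427 * 2.2 = 939.4

939.4 damage


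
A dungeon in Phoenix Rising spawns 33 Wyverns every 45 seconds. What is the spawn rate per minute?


Spawns per minute = count * (60 / interval)
= 33 * (60 / 45)
= 33 * 1.3333
= 44.0

44.0 per minute


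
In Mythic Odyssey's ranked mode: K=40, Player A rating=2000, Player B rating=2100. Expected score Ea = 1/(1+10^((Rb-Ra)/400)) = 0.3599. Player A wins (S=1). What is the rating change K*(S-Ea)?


Elo update: delta = K * (S - Ea), where S = 1 (wins)
S - Ea = 1 - 0.3599 = 0.6401
Rating change = 40 * 0.6401
= 25.60

25.60 rating points


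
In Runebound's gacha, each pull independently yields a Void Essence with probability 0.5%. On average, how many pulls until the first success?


Expected pulls for a geometric distribution = 1/p = 100 / rate%
= 100 / 0.5
= 200.0

200.0 pulls


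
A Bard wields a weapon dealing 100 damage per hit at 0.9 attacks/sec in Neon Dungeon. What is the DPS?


DPS = damage * attack_speed
= 100 * 0.9
= 90.0

90.0 DPS


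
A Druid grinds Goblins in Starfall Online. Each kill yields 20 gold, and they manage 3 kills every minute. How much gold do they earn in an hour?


Gold per minute = 20 * 3 = 60
Gold per hour = 60 * 60 = 3600

3600 gold/hour


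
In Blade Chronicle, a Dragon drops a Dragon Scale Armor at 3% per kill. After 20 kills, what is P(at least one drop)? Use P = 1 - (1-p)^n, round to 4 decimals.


P(at least one) = 1 - P(none) = 1 - (1-p)^n
p = 3/100 = 0.03
1 - p = 0.97
(1 - p)^20 = 0.97^20 = 0.543794
P(at least one) = 1 - 0.543794 = 0.4562

0.4562


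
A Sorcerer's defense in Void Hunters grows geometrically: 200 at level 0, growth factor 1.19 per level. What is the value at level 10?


value = base * growth^level
= 200 * 1.19^10
= 200 * 5.694684
= 1138.94

1138.94 defense


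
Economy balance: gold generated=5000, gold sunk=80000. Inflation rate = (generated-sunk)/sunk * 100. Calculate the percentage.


Net gold = 5000 - 80000 = -75000
Inflation rate = net / sunk * 100 = -75000 / 80000 * 100
= -0.9375 * 100
= -93.75%

-93.75%


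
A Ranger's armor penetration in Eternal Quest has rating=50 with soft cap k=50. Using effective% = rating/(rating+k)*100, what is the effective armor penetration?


effective% = rating / (rating + k) * 100
= 50 / (50 + 50) * 100
= 50 / 100 * 100
= 0.5 * 100
= 50.00%

50.00%


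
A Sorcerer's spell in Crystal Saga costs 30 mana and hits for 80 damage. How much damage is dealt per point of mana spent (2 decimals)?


Efficiency = damage / mana
= 80 / 30
= 2.67

2.67 dmg/mana


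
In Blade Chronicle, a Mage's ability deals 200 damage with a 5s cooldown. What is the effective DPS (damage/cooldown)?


DPS = damage / cooldown
= 200 / 5
= 40.00

40.00 DPS


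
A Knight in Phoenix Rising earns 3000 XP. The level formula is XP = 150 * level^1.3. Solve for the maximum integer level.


XP = 150 * level^1.3, so level = (XP / 150)^(1/1.3)
= (3000 / 150)^(1/1.3)
= 20.0^0.7692
= 10.0183
Floor: level = 10

level 10


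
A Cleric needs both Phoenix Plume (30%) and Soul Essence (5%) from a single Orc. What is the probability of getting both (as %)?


For independent events, P(both) = P(A) * P(B)
= 30% * 5%
= 150 / 100 %
= 1.5%

1.5%


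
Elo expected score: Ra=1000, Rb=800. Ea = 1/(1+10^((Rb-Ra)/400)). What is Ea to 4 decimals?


Elo expected score: Ea = 1/(1 + 10^((Rb-Ra)/400))
Rb - Ra = 800 - 1000 = -200
(Rb-Ra)/400 = -200/400 = -0.5
10^-0.5 = 0.316228
Ea = 1/(1 + 0.316228) = 1/1.316228 = 0.7597

0.7597


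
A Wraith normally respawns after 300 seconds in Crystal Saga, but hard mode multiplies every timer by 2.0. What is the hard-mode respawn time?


Respawn time = base * multiplier
= 300 * 2.0
= 600.0 seconds

600.0 seconds


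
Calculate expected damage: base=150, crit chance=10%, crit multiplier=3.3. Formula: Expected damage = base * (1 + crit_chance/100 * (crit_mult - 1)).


E[dmg] = base * (1 + crit_chance * (crit_mult - 1))
cc as decimal = 10/100 = 0.1
cm - 1 = 3.3 - 1 = 2.3
Bonus factor = 0.1 * 2.3 = 0.23
Total multiplier = 1 + 0.23 = 1.23
Expected damage = 150 * 1.23 = 184.50

184.50 damage


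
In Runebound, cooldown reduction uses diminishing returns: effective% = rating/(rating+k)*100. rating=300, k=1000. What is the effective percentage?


effective% = rating / (rating + k) * 100
= 300 / (300 + 1000) * 100
= 300 / 1300 * 100
= 0.230769 * 100
= 23.08%

23.08%


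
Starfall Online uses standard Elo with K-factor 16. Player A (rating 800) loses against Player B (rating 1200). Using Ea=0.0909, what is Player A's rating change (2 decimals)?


Elo update: delta = K * (S - Ea), where S = 0 (loses)
S - Ea = 0 - 0.0909 = -0.0909
Rating change = 16 * -0.0909
= -1.45

-1.45 rating points


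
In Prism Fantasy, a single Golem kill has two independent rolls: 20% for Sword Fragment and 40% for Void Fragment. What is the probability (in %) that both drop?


For independent events, P(both) = P(A) * P(B)
= 20% * 40%
= 800 / 100 %
= 8.0%

8.0%


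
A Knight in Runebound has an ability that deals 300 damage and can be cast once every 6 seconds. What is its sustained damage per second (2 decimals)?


DPS = damage / cooldown
= 300 / 6
= 50.00

50.00 DPS


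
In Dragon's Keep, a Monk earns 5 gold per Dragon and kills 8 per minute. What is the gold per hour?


Gold per minute = 5 * 8 = 40
Gold per hour = 40 * 60 = 2400

2400 gold/hour


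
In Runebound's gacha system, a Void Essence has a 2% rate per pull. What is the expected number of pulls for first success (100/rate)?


Expected pulls for a geometric distribution = 1/p = 100 / rate%
= 100 / 2
= 50.0

50.0 pulls
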